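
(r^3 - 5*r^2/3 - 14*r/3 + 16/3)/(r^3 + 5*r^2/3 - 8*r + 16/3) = (3*r^2 - 2*r - 16)/(3*r^2 + 8*r - 16)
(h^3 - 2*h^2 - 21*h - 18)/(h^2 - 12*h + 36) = (h^2 + 4*h + 3)/(h - 6)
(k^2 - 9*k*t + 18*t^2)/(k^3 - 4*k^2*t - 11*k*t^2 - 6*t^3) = (k - 3*t)/(k^2 + 2*k*t + t^2)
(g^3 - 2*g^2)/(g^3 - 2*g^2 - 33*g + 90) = g^2*(g - 2)/(g^3 - 2*g^2 - 33*g + 90)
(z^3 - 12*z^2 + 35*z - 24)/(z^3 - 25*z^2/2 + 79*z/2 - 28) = 2*(z - 3)/(2*z - 7)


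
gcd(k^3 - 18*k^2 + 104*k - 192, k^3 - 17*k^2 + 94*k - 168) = k^2 - 10*k + 24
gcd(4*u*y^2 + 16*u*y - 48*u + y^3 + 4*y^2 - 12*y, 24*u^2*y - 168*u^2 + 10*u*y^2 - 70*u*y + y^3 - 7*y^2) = 4*u + y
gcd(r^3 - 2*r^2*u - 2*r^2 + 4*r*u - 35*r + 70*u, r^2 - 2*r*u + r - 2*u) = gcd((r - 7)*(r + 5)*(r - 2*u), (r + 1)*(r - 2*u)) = r - 2*u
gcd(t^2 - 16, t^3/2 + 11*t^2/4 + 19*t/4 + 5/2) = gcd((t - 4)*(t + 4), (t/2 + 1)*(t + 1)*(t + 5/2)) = 1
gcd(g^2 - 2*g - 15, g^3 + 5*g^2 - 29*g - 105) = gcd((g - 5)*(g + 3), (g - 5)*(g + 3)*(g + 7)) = g^2 - 2*g - 15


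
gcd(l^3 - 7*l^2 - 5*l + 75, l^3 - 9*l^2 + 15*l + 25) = l^2 - 10*l + 25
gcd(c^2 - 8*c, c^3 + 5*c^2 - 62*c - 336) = c - 8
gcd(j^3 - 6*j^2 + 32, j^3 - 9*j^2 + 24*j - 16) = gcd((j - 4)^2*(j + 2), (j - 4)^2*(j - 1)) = j^2 - 8*j + 16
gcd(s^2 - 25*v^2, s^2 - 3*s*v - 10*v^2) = s - 5*v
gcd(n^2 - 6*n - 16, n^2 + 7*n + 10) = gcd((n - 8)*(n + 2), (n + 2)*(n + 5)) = n + 2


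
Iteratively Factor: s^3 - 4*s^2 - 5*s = (s - 5)*(s^2 + s) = s*(s - 5)*(s + 1)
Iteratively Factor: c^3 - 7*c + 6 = (c - 2)*(c^2 + 2*c - 3) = (c - 2)*(c + 3)*(c - 1)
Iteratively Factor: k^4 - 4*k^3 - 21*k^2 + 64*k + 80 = (k - 5)*(k^3 + k^2 - 16*k - 16) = (k - 5)*(k - 4)*(k^2 + 5*k + 4) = (k - 5)*(k - 4)*(k + 4)*(k + 1)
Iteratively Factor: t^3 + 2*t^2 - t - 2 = (t - 1)*(t^2 + 3*t + 2) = (t - 1)*(t + 1)*(t + 2)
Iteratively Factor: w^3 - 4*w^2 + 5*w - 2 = (w - 2)*(w^2 - 2*w + 1) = (w - 2)*(w - 1)*(w - 1)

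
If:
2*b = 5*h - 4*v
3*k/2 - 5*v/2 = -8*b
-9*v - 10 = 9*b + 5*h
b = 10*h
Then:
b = -80/49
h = -8/49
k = 1430/147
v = 30/49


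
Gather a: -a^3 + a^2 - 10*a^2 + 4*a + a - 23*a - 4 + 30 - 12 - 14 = -a^3 - 9*a^2 - 18*a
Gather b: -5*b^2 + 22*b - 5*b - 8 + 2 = -5*b^2 + 17*b - 6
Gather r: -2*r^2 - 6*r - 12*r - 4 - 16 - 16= -2*r^2 - 18*r - 36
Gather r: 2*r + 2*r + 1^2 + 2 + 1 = 4*r + 4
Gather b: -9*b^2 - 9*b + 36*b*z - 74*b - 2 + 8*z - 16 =-9*b^2 + b*(36*z - 83) + 8*z - 18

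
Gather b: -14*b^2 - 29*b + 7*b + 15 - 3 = -14*b^2 - 22*b + 12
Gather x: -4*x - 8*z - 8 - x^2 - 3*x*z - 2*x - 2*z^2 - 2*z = -x^2 + x*(-3*z - 6) - 2*z^2 - 10*z - 8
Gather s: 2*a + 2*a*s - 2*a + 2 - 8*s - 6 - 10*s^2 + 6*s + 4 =-10*s^2 + s*(2*a - 2)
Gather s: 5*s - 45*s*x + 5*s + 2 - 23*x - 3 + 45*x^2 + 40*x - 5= s*(10 - 45*x) + 45*x^2 + 17*x - 6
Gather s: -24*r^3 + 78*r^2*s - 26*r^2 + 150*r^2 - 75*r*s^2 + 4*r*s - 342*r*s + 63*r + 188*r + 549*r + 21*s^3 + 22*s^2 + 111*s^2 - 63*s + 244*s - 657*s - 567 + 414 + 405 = -24*r^3 + 124*r^2 + 800*r + 21*s^3 + s^2*(133 - 75*r) + s*(78*r^2 - 338*r - 476) + 252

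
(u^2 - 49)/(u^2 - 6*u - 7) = (u + 7)/(u + 1)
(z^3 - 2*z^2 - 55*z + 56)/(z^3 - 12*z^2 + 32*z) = (z^2 + 6*z - 7)/(z*(z - 4))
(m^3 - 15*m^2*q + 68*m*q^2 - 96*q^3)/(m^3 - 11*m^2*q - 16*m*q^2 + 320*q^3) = (-m^2 + 7*m*q - 12*q^2)/(-m^2 + 3*m*q + 40*q^2)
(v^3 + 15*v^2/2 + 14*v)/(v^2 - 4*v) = (v^2 + 15*v/2 + 14)/(v - 4)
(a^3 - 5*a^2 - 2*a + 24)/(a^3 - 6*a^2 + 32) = (a - 3)/(a - 4)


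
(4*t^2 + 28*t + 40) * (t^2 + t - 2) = 4*t^4 + 32*t^3 + 60*t^2 - 16*t - 80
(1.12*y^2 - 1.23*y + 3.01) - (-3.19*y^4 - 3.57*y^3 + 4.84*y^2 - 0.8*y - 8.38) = 3.19*y^4 + 3.57*y^3 - 3.72*y^2 - 0.43*y + 11.39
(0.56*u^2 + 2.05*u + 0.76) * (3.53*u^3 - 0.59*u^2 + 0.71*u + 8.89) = 1.9768*u^5 + 6.9061*u^4 + 1.8709*u^3 + 5.9855*u^2 + 18.7641*u + 6.7564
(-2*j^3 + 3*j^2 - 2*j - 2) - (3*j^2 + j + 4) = -2*j^3 - 3*j - 6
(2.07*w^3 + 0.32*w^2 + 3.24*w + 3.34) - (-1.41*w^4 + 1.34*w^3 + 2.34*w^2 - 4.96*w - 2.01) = 1.41*w^4 + 0.73*w^3 - 2.02*w^2 + 8.2*w + 5.35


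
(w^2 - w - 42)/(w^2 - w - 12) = (-w^2 + w + 42)/(-w^2 + w + 12)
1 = 1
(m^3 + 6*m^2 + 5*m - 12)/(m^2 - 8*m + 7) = (m^2 + 7*m + 12)/(m - 7)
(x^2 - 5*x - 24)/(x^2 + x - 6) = (x - 8)/(x - 2)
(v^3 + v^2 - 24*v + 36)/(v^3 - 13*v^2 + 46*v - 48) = (v + 6)/(v - 8)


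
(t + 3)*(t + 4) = t^2 + 7*t + 12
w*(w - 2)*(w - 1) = w^3 - 3*w^2 + 2*w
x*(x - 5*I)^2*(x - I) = x^4 - 11*I*x^3 - 35*x^2 + 25*I*x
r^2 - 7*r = r*(r - 7)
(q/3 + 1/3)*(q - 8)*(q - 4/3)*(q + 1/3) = q^4/3 - 8*q^3/3 - 13*q^2/27 + 100*q/27 + 32/27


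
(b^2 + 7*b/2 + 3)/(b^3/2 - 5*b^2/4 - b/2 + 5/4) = 2*(2*b^2 + 7*b + 6)/(2*b^3 - 5*b^2 - 2*b + 5)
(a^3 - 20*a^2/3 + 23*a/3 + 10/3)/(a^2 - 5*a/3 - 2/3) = a - 5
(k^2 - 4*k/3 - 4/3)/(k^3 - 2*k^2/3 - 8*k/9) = 3*(k - 2)/(k*(3*k - 4))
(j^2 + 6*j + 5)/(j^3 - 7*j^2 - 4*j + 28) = (j^2 + 6*j + 5)/(j^3 - 7*j^2 - 4*j + 28)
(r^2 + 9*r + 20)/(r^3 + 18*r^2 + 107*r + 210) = (r + 4)/(r^2 + 13*r + 42)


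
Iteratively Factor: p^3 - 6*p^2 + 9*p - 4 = (p - 4)*(p^2 - 2*p + 1) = (p - 4)*(p - 1)*(p - 1)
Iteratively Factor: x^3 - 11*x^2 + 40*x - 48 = (x - 4)*(x^2 - 7*x + 12) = (x - 4)^2*(x - 3)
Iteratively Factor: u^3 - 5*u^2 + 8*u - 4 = (u - 2)*(u^2 - 3*u + 2) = (u - 2)*(u - 1)*(u - 2)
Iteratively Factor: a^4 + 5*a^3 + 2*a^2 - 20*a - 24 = (a + 2)*(a^3 + 3*a^2 - 4*a - 12) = (a + 2)^2*(a^2 + a - 6) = (a + 2)^2*(a + 3)*(a - 2)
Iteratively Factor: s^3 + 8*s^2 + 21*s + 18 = (s + 2)*(s^2 + 6*s + 9) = (s + 2)*(s + 3)*(s + 3)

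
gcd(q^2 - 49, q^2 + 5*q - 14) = q + 7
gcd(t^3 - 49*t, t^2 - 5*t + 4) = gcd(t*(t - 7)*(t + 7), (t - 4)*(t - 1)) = 1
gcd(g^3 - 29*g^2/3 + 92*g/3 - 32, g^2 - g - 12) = g - 4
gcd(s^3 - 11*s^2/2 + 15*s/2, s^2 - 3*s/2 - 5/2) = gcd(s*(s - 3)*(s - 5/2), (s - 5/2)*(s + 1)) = s - 5/2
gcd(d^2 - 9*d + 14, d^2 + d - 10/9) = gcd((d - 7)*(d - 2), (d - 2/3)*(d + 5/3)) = 1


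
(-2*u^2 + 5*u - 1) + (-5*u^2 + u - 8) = -7*u^2 + 6*u - 9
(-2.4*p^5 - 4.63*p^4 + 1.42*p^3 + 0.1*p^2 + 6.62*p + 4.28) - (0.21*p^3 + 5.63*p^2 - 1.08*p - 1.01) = -2.4*p^5 - 4.63*p^4 + 1.21*p^3 - 5.53*p^2 + 7.7*p + 5.29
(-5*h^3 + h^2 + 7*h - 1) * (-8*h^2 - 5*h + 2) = 40*h^5 + 17*h^4 - 71*h^3 - 25*h^2 + 19*h - 2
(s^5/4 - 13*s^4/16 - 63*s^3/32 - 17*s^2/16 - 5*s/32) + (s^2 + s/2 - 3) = s^5/4 - 13*s^4/16 - 63*s^3/32 - s^2/16 + 11*s/32 - 3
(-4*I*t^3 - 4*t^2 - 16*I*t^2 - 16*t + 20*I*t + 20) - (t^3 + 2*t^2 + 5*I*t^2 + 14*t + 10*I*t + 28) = -t^3 - 4*I*t^3 - 6*t^2 - 21*I*t^2 - 30*t + 10*I*t - 8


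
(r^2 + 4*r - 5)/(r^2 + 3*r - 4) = (r + 5)/(r + 4)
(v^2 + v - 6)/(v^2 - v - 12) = (v - 2)/(v - 4)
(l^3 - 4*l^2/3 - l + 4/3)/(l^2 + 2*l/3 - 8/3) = (l^2 - 1)/(l + 2)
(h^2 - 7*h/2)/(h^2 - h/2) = (2*h - 7)/(2*h - 1)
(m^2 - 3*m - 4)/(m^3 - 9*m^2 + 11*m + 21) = (m - 4)/(m^2 - 10*m + 21)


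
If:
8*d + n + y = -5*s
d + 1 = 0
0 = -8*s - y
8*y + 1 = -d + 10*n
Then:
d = -1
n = 256/47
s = -40/47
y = 320/47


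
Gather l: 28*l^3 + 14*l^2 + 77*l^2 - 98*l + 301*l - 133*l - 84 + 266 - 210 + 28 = 28*l^3 + 91*l^2 + 70*l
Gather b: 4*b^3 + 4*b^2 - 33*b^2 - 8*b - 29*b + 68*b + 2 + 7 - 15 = 4*b^3 - 29*b^2 + 31*b - 6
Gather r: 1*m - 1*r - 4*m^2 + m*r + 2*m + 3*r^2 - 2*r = -4*m^2 + 3*m + 3*r^2 + r*(m - 3)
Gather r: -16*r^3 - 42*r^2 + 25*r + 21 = -16*r^3 - 42*r^2 + 25*r + 21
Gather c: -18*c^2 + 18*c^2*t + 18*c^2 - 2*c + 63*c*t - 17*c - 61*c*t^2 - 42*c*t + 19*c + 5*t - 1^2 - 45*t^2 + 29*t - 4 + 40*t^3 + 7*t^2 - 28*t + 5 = 18*c^2*t + c*(-61*t^2 + 21*t) + 40*t^3 - 38*t^2 + 6*t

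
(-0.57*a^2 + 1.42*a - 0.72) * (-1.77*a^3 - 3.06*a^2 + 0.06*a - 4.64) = 1.0089*a^5 - 0.7692*a^4 - 3.105*a^3 + 4.9332*a^2 - 6.632*a + 3.3408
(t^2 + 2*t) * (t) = t^3 + 2*t^2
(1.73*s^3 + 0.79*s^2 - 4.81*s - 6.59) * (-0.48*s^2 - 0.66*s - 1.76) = -0.8304*s^5 - 1.521*s^4 - 1.2574*s^3 + 4.9474*s^2 + 12.815*s + 11.5984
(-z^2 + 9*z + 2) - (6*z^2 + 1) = -7*z^2 + 9*z + 1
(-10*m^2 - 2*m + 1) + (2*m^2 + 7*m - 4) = -8*m^2 + 5*m - 3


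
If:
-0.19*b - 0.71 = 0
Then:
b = -3.74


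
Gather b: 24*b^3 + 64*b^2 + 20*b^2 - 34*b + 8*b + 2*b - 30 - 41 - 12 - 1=24*b^3 + 84*b^2 - 24*b - 84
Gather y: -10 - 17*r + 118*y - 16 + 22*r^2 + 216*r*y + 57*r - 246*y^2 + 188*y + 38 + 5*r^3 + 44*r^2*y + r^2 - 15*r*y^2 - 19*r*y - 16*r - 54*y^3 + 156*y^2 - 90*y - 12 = 5*r^3 + 23*r^2 + 24*r - 54*y^3 + y^2*(-15*r - 90) + y*(44*r^2 + 197*r + 216)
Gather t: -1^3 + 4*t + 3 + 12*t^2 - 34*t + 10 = 12*t^2 - 30*t + 12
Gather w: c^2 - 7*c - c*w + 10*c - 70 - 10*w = c^2 + 3*c + w*(-c - 10) - 70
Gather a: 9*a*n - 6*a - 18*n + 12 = a*(9*n - 6) - 18*n + 12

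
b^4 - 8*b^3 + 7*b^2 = b^2*(b - 7)*(b - 1)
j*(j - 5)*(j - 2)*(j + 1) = j^4 - 6*j^3 + 3*j^2 + 10*j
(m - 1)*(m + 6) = m^2 + 5*m - 6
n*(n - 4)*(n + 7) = n^3 + 3*n^2 - 28*n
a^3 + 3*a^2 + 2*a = a*(a + 1)*(a + 2)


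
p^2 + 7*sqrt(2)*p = p*(p + 7*sqrt(2))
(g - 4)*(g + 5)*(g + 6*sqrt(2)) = g^3 + g^2 + 6*sqrt(2)*g^2 - 20*g + 6*sqrt(2)*g - 120*sqrt(2)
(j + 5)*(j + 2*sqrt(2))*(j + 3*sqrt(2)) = j^3 + 5*j^2 + 5*sqrt(2)*j^2 + 12*j + 25*sqrt(2)*j + 60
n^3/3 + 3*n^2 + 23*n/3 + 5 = (n/3 + 1)*(n + 1)*(n + 5)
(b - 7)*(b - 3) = b^2 - 10*b + 21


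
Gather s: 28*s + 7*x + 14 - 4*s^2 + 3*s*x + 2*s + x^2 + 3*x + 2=-4*s^2 + s*(3*x + 30) + x^2 + 10*x + 16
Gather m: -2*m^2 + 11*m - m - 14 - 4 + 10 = -2*m^2 + 10*m - 8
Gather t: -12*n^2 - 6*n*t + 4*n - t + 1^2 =-12*n^2 + 4*n + t*(-6*n - 1) + 1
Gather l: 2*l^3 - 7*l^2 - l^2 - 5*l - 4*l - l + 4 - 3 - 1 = 2*l^3 - 8*l^2 - 10*l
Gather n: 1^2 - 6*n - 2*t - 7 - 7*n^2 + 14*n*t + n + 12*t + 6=-7*n^2 + n*(14*t - 5) + 10*t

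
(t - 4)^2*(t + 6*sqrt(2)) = t^3 - 8*t^2 + 6*sqrt(2)*t^2 - 48*sqrt(2)*t + 16*t + 96*sqrt(2)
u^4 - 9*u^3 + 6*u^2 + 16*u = u*(u - 8)*(u - 2)*(u + 1)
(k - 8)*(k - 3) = k^2 - 11*k + 24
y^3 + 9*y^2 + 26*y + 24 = (y + 2)*(y + 3)*(y + 4)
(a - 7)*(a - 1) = a^2 - 8*a + 7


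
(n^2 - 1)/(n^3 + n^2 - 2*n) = (n + 1)/(n*(n + 2))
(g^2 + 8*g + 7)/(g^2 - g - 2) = (g + 7)/(g - 2)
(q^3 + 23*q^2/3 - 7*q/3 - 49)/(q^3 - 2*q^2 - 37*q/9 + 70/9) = 3*(q^2 + 10*q + 21)/(3*q^2 + q - 10)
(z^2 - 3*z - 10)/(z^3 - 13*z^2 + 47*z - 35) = (z + 2)/(z^2 - 8*z + 7)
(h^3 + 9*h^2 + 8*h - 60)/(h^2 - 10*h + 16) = (h^2 + 11*h + 30)/(h - 8)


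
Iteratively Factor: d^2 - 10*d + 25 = (d - 5)*(d - 5)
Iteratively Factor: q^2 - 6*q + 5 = (q - 5)*(q - 1)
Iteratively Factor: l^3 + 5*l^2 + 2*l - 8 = (l + 2)*(l^2 + 3*l - 4) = (l - 1)*(l + 2)*(l + 4)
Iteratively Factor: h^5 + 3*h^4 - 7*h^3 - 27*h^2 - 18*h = (h + 2)*(h^4 + h^3 - 9*h^2 - 9*h) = (h + 1)*(h + 2)*(h^3 - 9*h) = (h - 3)*(h + 1)*(h + 2)*(h^2 + 3*h) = h*(h - 3)*(h + 1)*(h + 2)*(h + 3)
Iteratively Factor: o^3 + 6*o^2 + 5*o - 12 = (o + 4)*(o^2 + 2*o - 3) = (o - 1)*(o + 4)*(o + 3)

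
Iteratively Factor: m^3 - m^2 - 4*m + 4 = (m - 1)*(m^2 - 4) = (m - 2)*(m - 1)*(m + 2)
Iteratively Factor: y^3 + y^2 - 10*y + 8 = (y - 1)*(y^2 + 2*y - 8) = (y - 2)*(y - 1)*(y + 4)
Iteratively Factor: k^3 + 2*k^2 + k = (k + 1)*(k^2 + k) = k*(k + 1)*(k + 1)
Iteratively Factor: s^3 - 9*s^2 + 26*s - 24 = (s - 4)*(s^2 - 5*s + 6) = (s - 4)*(s - 2)*(s - 3)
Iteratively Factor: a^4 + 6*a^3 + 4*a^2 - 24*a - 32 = (a + 2)*(a^3 + 4*a^2 - 4*a - 16) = (a + 2)^2*(a^2 + 2*a - 8) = (a + 2)^2*(a + 4)*(a - 2)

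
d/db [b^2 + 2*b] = 2*b + 2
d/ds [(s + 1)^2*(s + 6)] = (s + 1)*(3*s + 13)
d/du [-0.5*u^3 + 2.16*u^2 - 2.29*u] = -1.5*u^2 + 4.32*u - 2.29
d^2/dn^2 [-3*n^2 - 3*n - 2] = -6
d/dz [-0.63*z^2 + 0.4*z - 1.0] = 0.4 - 1.26*z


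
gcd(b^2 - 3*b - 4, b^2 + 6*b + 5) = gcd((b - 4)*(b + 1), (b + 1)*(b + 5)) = b + 1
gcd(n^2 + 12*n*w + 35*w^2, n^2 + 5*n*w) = n + 5*w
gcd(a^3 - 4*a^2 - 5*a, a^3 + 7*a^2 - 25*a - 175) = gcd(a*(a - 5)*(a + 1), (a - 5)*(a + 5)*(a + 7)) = a - 5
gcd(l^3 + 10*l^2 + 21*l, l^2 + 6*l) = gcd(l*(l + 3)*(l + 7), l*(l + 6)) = l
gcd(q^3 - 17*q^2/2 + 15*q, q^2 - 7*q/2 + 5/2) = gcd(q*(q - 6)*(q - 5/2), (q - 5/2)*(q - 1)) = q - 5/2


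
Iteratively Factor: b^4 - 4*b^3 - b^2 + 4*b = (b)*(b^3 - 4*b^2 - b + 4) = b*(b - 4)*(b^2 - 1) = b*(b - 4)*(b + 1)*(b - 1)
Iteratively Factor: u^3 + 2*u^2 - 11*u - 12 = (u + 1)*(u^2 + u - 12) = (u + 1)*(u + 4)*(u - 3)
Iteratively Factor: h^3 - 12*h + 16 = (h + 4)*(h^2 - 4*h + 4) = (h - 2)*(h + 4)*(h - 2)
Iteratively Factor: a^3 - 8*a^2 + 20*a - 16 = (a - 4)*(a^2 - 4*a + 4) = (a - 4)*(a - 2)*(a - 2)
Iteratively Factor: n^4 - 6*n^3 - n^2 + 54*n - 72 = (n - 3)*(n^3 - 3*n^2 - 10*n + 24) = (n - 4)*(n - 3)*(n^2 + n - 6) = (n - 4)*(n - 3)*(n - 2)*(n + 3)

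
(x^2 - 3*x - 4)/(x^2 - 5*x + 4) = (x + 1)/(x - 1)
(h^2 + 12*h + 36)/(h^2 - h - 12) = (h^2 + 12*h + 36)/(h^2 - h - 12)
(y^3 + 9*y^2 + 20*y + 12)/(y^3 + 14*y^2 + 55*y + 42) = (y + 2)/(y + 7)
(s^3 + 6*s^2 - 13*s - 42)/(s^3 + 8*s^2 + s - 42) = (s^2 - s - 6)/(s^2 + s - 6)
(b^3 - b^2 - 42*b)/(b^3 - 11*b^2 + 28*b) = (b + 6)/(b - 4)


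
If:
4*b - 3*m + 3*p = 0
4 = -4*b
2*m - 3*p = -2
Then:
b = -1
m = -2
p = -2/3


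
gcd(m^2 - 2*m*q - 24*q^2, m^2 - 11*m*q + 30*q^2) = -m + 6*q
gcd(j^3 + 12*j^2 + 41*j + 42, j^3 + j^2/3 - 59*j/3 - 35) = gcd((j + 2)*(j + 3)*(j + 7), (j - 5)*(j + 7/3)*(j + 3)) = j + 3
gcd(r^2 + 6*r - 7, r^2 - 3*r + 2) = r - 1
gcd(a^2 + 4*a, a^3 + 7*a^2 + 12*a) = a^2 + 4*a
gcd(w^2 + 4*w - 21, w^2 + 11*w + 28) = w + 7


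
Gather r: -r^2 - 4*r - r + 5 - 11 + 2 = -r^2 - 5*r - 4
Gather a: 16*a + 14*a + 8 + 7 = 30*a + 15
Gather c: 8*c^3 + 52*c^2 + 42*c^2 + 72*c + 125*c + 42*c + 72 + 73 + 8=8*c^3 + 94*c^2 + 239*c + 153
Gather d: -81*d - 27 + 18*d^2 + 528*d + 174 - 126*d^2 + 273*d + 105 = -108*d^2 + 720*d + 252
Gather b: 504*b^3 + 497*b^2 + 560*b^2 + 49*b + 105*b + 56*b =504*b^3 + 1057*b^2 + 210*b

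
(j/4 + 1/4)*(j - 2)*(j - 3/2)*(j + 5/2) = j^4/4 - 27*j^2/16 + 7*j/16 + 15/8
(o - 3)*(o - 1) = o^2 - 4*o + 3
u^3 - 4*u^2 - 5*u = u*(u - 5)*(u + 1)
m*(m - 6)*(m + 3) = m^3 - 3*m^2 - 18*m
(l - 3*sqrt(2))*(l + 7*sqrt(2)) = l^2 + 4*sqrt(2)*l - 42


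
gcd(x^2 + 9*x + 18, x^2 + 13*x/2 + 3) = x + 6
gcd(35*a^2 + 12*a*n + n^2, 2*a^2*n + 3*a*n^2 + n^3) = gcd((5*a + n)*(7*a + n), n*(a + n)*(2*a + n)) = 1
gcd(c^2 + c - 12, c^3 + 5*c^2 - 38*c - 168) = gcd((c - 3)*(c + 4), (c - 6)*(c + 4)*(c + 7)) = c + 4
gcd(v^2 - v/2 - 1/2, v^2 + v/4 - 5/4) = v - 1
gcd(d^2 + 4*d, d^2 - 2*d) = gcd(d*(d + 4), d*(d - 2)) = d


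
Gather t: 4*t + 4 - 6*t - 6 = -2*t - 2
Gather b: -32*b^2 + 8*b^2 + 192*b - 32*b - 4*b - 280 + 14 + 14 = -24*b^2 + 156*b - 252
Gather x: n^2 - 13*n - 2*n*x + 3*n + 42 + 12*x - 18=n^2 - 10*n + x*(12 - 2*n) + 24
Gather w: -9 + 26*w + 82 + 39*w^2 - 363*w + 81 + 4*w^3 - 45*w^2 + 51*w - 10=4*w^3 - 6*w^2 - 286*w + 144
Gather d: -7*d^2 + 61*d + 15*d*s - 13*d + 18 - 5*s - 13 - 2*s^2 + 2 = -7*d^2 + d*(15*s + 48) - 2*s^2 - 5*s + 7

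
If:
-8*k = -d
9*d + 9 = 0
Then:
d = -1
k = -1/8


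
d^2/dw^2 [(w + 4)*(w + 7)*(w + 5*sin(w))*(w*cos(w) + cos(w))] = -w^4*cos(w) - 8*w^3*sin(w) - 10*w^3*sin(2*w) - 12*w^3*cos(w) - 72*w^2*sin(w) - 120*w^2*sin(2*w) - 27*w^2*cos(w) + 30*w^2*cos(2*w) - 156*w*sin(w) - 375*w*sin(2*w) + 44*w*cos(w) + 240*w*cos(2*w) - 56*sin(w) - 220*sin(2*w) + 78*cos(w) + 390*cos(2*w)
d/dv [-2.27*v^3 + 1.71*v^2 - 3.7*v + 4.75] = -6.81*v^2 + 3.42*v - 3.7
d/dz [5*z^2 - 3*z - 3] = 10*z - 3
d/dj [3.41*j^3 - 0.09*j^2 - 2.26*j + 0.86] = 10.23*j^2 - 0.18*j - 2.26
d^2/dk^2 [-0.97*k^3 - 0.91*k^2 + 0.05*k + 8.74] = -5.82*k - 1.82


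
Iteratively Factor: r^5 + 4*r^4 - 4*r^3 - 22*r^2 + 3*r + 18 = (r + 3)*(r^4 + r^3 - 7*r^2 - r + 6) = (r - 2)*(r + 3)*(r^3 + 3*r^2 - r - 3) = (r - 2)*(r + 1)*(r + 3)*(r^2 + 2*r - 3) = (r - 2)*(r - 1)*(r + 1)*(r + 3)*(r + 3)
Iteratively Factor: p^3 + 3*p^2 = (p)*(p^2 + 3*p) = p^2*(p + 3)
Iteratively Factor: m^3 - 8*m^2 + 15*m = (m - 3)*(m^2 - 5*m) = m*(m - 3)*(m - 5)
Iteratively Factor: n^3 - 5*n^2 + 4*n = (n)*(n^2 - 5*n + 4) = n*(n - 4)*(n - 1)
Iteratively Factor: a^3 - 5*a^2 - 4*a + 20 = (a - 5)*(a^2 - 4) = (a - 5)*(a + 2)*(a - 2)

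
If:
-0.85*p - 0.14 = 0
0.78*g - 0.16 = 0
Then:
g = 0.21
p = -0.16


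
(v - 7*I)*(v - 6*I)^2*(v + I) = v^4 - 18*I*v^3 - 101*v^2 + 132*I*v - 252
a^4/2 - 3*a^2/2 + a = a*(a/2 + 1)*(a - 1)^2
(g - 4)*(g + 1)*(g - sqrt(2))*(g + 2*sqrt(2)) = g^4 - 3*g^3 + sqrt(2)*g^3 - 8*g^2 - 3*sqrt(2)*g^2 - 4*sqrt(2)*g + 12*g + 16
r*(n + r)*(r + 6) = n*r^2 + 6*n*r + r^3 + 6*r^2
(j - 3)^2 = j^2 - 6*j + 9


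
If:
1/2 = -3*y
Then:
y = -1/6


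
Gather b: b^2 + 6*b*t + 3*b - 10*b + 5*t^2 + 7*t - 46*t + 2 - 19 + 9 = b^2 + b*(6*t - 7) + 5*t^2 - 39*t - 8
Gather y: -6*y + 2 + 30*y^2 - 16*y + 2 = 30*y^2 - 22*y + 4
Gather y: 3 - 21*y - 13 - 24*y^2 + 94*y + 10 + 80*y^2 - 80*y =56*y^2 - 7*y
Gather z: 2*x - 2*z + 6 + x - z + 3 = 3*x - 3*z + 9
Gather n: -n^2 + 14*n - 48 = -n^2 + 14*n - 48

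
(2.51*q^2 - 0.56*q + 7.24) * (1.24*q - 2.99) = 3.1124*q^3 - 8.1993*q^2 + 10.652*q - 21.6476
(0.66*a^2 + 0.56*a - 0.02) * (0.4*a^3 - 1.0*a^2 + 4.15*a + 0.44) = 0.264*a^5 - 0.436*a^4 + 2.171*a^3 + 2.6344*a^2 + 0.1634*a - 0.0088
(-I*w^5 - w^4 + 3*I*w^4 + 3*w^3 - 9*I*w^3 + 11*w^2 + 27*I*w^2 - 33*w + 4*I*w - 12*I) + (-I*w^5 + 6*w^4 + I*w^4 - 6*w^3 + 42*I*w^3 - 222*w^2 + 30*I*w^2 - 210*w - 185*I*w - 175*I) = -2*I*w^5 + 5*w^4 + 4*I*w^4 - 3*w^3 + 33*I*w^3 - 211*w^2 + 57*I*w^2 - 243*w - 181*I*w - 187*I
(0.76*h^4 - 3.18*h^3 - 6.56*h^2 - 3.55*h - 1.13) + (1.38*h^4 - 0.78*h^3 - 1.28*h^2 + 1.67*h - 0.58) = 2.14*h^4 - 3.96*h^3 - 7.84*h^2 - 1.88*h - 1.71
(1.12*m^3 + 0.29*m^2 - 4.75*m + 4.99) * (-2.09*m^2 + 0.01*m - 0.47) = -2.3408*m^5 - 0.5949*m^4 + 9.404*m^3 - 10.6129*m^2 + 2.2824*m - 2.3453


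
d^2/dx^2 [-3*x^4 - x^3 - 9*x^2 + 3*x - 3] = -36*x^2 - 6*x - 18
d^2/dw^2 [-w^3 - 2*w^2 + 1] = -6*w - 4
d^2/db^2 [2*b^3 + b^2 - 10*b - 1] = 12*b + 2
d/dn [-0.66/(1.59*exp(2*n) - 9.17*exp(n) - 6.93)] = (2.0988*exp(n) - 6.0522)*exp(n)/(-1.59*exp(2*n) + 9.17*exp(n) + 6.93)^2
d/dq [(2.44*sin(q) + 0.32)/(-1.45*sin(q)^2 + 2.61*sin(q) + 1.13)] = (3.538*sin(q)^2 + 0.928*sin(q) + 1.922)*cos(q)/(2.1025*sin(q)^4 - 7.569*sin(q)^3 + 3.5351*sin(q)^2 + 5.8986*sin(q) + 1.2769)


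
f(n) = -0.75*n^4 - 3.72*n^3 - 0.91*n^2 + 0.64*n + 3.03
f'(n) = -3.0*n^3 - 11.16*n^2 - 1.82*n + 0.64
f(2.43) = -80.32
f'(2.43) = -112.73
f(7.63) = -4239.37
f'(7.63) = -1995.53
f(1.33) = -8.83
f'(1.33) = -28.58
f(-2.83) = 30.14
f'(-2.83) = -15.59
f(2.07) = -46.31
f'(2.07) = -77.56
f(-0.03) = 3.01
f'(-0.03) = 0.68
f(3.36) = -241.80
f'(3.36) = -245.27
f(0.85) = 0.24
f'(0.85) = -10.81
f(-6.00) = -202.05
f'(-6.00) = 257.80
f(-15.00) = -25625.07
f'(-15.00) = 7641.94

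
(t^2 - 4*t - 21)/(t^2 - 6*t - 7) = (t + 3)/(t + 1)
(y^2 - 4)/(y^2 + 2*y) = (y - 2)/y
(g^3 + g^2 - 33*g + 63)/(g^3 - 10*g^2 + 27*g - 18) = (g^2 + 4*g - 21)/(g^2 - 7*g + 6)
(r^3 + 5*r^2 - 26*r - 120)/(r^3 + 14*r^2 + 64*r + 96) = (r - 5)/(r + 4)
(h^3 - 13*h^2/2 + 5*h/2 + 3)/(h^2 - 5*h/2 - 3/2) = (h^2 - 7*h + 6)/(h - 3)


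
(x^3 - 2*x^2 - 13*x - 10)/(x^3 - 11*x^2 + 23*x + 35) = (x + 2)/(x - 7)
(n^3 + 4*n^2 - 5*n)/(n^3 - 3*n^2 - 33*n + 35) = n/(n - 7)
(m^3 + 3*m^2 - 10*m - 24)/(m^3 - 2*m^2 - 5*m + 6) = (m + 4)/(m - 1)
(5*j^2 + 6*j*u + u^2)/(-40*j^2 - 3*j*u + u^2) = (j + u)/(-8*j + u)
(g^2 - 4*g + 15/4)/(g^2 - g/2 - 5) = (g - 3/2)/(g + 2)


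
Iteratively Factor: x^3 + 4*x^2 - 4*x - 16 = (x + 4)*(x^2 - 4) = (x + 2)*(x + 4)*(x - 2)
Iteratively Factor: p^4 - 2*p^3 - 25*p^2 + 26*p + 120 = (p + 4)*(p^3 - 6*p^2 - p + 30) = (p + 2)*(p + 4)*(p^2 - 8*p + 15) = (p - 5)*(p + 2)*(p + 4)*(p - 3)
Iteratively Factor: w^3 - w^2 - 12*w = (w - 4)*(w^2 + 3*w) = (w - 4)*(w + 3)*(w)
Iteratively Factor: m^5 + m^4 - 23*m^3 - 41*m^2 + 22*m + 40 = (m - 5)*(m^4 + 6*m^3 + 7*m^2 - 6*m - 8) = (m - 5)*(m + 1)*(m^3 + 5*m^2 + 2*m - 8) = (m - 5)*(m + 1)*(m + 2)*(m^2 + 3*m - 4) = (m - 5)*(m + 1)*(m + 2)*(m + 4)*(m - 1)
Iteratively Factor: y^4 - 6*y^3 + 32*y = (y - 4)*(y^3 - 2*y^2 - 8*y) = (y - 4)*(y + 2)*(y^2 - 4*y) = (y - 4)^2*(y + 2)*(y)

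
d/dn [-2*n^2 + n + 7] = 1 - 4*n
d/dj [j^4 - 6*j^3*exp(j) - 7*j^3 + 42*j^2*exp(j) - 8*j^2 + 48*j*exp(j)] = -6*j^3*exp(j) + 4*j^3 + 24*j^2*exp(j) - 21*j^2 + 132*j*exp(j) - 16*j + 48*exp(j)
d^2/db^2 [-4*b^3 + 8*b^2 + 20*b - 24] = 16 - 24*b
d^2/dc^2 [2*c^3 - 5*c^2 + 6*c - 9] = 12*c - 10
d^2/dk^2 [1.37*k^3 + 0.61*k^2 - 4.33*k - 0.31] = 8.22*k + 1.22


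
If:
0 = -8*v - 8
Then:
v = -1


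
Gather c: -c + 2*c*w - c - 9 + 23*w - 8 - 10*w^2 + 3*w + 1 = c*(2*w - 2) - 10*w^2 + 26*w - 16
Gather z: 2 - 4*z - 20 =-4*z - 18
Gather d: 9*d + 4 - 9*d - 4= 0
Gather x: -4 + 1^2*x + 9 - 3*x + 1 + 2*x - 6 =0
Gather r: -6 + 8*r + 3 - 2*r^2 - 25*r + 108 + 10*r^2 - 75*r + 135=8*r^2 - 92*r + 240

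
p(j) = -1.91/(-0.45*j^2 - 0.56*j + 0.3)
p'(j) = -1.91*(0.9*j + 0.56)/(-0.45*j^2 - 0.56*j + 0.3)^2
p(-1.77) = 16.10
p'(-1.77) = 140.26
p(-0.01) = -6.25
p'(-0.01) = -11.27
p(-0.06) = -5.75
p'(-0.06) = -8.77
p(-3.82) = 0.46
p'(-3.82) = 0.32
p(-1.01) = -4.70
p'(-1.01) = 4.03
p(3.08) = 0.34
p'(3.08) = -0.20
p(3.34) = 0.29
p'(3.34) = -0.16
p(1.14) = 2.07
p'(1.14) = -3.55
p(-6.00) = 0.15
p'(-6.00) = 0.06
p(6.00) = 0.10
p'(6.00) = -0.03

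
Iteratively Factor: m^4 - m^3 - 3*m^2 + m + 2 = (m - 1)*(m^3 - 3*m - 2) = (m - 2)*(m - 1)*(m^2 + 2*m + 1) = (m - 2)*(m - 1)*(m + 1)*(m + 1)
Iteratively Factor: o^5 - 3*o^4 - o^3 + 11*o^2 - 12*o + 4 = (o + 2)*(o^4 - 5*o^3 + 9*o^2 - 7*o + 2) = (o - 2)*(o + 2)*(o^3 - 3*o^2 + 3*o - 1) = (o - 2)*(o - 1)*(o + 2)*(o^2 - 2*o + 1) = (o - 2)*(o - 1)^2*(o + 2)*(o - 1)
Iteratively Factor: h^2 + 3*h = (h)*(h + 3)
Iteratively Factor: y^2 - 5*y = (y - 5)*(y)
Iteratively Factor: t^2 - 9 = (t + 3)*(t - 3)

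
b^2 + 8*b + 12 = (b + 2)*(b + 6)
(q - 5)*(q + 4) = q^2 - q - 20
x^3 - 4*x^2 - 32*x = x*(x - 8)*(x + 4)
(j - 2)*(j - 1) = j^2 - 3*j + 2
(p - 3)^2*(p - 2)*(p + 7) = p^4 - p^3 - 35*p^2 + 129*p - 126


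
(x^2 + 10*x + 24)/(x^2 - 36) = (x + 4)/(x - 6)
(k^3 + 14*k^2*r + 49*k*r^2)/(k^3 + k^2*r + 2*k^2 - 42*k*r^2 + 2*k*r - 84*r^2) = k*(-k - 7*r)/(-k^2 + 6*k*r - 2*k + 12*r)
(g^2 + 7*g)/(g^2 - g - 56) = g/(g - 8)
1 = 1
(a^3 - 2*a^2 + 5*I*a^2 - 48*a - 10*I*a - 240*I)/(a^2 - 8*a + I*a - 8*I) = (a^2 + a*(6 + 5*I) + 30*I)/(a + I)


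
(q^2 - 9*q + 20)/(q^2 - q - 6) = (-q^2 + 9*q - 20)/(-q^2 + q + 6)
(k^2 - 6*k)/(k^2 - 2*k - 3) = k*(6 - k)/(-k^2 + 2*k + 3)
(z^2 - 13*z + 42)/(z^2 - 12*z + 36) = (z - 7)/(z - 6)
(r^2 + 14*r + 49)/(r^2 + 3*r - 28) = (r + 7)/(r - 4)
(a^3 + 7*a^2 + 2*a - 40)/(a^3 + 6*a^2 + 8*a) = (a^2 + 3*a - 10)/(a*(a + 2))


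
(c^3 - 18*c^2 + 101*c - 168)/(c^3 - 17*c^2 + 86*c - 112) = (c - 3)/(c - 2)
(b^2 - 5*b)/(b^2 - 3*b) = (b - 5)/(b - 3)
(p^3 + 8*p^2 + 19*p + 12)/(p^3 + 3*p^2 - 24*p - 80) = (p^2 + 4*p + 3)/(p^2 - p - 20)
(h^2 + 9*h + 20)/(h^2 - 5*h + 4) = (h^2 + 9*h + 20)/(h^2 - 5*h + 4)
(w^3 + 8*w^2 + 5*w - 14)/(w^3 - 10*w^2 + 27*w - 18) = (w^2 + 9*w + 14)/(w^2 - 9*w + 18)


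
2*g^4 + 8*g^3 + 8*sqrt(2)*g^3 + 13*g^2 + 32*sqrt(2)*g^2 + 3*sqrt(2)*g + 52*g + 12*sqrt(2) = (g + 4)*(g + 3*sqrt(2))*(sqrt(2)*g + 1)^2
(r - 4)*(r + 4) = r^2 - 16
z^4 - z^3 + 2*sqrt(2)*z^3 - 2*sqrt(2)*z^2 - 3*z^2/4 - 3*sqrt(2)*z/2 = z*(z - 3/2)*(z + 1/2)*(z + 2*sqrt(2))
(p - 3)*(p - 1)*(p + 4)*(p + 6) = p^4 + 6*p^3 - 13*p^2 - 66*p + 72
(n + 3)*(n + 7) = n^2 + 10*n + 21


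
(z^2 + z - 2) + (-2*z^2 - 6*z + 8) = -z^2 - 5*z + 6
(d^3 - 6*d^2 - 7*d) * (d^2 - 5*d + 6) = d^5 - 11*d^4 + 29*d^3 - d^2 - 42*d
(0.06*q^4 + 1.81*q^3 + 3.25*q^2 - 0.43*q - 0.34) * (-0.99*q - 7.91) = -0.0594*q^5 - 2.2665*q^4 - 17.5346*q^3 - 25.2818*q^2 + 3.7379*q + 2.6894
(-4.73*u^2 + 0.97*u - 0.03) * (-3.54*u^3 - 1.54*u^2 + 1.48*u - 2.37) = 16.7442*u^5 + 3.8504*u^4 - 8.388*u^3 + 12.6919*u^2 - 2.3433*u + 0.0711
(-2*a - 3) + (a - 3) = -a - 6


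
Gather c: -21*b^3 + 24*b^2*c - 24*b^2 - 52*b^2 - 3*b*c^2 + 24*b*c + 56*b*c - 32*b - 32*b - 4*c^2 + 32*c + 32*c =-21*b^3 - 76*b^2 - 64*b + c^2*(-3*b - 4) + c*(24*b^2 + 80*b + 64)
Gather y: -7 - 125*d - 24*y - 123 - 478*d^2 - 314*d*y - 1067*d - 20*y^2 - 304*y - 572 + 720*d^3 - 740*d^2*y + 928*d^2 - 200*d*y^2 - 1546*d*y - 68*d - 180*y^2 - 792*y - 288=720*d^3 + 450*d^2 - 1260*d + y^2*(-200*d - 200) + y*(-740*d^2 - 1860*d - 1120) - 990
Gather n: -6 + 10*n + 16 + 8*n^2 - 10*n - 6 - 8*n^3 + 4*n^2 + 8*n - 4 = -8*n^3 + 12*n^2 + 8*n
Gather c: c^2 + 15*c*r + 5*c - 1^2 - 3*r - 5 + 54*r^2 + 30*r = c^2 + c*(15*r + 5) + 54*r^2 + 27*r - 6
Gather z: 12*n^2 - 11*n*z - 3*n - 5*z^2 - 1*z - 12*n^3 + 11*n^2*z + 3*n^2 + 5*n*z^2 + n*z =-12*n^3 + 15*n^2 - 3*n + z^2*(5*n - 5) + z*(11*n^2 - 10*n - 1)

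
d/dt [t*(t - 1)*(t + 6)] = 3*t^2 + 10*t - 6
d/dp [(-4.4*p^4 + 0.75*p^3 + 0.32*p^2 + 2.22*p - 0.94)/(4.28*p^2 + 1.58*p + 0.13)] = (-37.664*p^5 - 17.646*p^4 + 0.0819999999999994*p^3 - 8.7035*p^2 + 8.1296*p + 1.7738)/(18.3184*p^4 + 13.5248*p^3 + 3.6092*p^2 + 0.4108*p + 0.0169)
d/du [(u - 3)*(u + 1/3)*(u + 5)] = 3*u^2 + 14*u/3 - 43/3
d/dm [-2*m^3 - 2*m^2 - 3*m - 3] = -6*m^2 - 4*m - 3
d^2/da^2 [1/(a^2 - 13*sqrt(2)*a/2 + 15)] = 4*(-4*a^2 + 26*sqrt(2)*a + (4*a - 13*sqrt(2))^2 - 60)/(2*a^2 - 13*sqrt(2)*a + 30)^3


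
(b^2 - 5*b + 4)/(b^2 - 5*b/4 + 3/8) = 8*(b^2 - 5*b + 4)/(8*b^2 - 10*b + 3)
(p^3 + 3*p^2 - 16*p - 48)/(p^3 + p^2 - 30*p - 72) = (p - 4)/(p - 6)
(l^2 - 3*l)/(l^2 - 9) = l/(l + 3)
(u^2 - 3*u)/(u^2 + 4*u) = (u - 3)/(u + 4)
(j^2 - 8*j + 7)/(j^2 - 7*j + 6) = (j - 7)/(j - 6)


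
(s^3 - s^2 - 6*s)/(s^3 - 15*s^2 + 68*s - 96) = s*(s + 2)/(s^2 - 12*s + 32)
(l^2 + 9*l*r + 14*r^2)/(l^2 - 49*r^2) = (-l - 2*r)/(-l + 7*r)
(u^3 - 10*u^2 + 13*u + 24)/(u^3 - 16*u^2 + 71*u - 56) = (u^2 - 2*u - 3)/(u^2 - 8*u + 7)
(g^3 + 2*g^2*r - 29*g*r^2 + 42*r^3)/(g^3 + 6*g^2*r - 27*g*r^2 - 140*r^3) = (-g^2 + 5*g*r - 6*r^2)/(-g^2 + g*r + 20*r^2)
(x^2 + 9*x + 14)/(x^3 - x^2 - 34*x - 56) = (x + 7)/(x^2 - 3*x - 28)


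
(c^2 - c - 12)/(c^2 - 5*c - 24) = (c - 4)/(c - 8)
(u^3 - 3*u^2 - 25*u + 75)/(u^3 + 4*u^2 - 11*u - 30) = (u - 5)/(u + 2)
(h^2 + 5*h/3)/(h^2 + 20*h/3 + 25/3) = h/(h + 5)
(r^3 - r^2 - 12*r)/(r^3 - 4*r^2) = (r + 3)/r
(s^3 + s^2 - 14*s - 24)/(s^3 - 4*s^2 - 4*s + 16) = (s + 3)/(s - 2)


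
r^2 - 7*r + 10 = (r - 5)*(r - 2)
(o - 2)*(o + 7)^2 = o^3 + 12*o^2 + 21*o - 98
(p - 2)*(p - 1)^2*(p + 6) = p^4 + 2*p^3 - 19*p^2 + 28*p - 12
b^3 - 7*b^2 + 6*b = b*(b - 6)*(b - 1)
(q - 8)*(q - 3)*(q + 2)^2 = q^4 - 7*q^3 - 16*q^2 + 52*q + 96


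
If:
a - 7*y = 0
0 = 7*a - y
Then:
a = 0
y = 0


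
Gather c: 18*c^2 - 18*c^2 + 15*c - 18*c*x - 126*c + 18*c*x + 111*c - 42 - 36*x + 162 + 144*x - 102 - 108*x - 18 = 0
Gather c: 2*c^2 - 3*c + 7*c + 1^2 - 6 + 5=2*c^2 + 4*c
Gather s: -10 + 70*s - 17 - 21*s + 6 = 49*s - 21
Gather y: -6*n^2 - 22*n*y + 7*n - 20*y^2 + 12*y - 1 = -6*n^2 + 7*n - 20*y^2 + y*(12 - 22*n) - 1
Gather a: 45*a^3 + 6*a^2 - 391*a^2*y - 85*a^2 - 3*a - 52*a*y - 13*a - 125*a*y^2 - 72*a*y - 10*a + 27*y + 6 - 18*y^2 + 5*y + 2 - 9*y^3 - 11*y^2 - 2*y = 45*a^3 + a^2*(-391*y - 79) + a*(-125*y^2 - 124*y - 26) - 9*y^3 - 29*y^2 + 30*y + 8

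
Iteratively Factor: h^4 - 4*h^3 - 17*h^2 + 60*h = (h + 4)*(h^3 - 8*h^2 + 15*h) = (h - 5)*(h + 4)*(h^2 - 3*h) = (h - 5)*(h - 3)*(h + 4)*(h)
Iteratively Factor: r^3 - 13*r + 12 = (r - 3)*(r^2 + 3*r - 4) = (r - 3)*(r - 1)*(r + 4)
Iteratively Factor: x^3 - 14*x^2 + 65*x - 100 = (x - 5)*(x^2 - 9*x + 20) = (x - 5)^2*(x - 4)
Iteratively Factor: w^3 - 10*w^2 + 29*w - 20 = (w - 4)*(w^2 - 6*w + 5) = (w - 4)*(w - 1)*(w - 5)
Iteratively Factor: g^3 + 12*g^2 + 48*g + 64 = (g + 4)*(g^2 + 8*g + 16) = (g + 4)^2*(g + 4)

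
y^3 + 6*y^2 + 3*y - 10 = (y - 1)*(y + 2)*(y + 5)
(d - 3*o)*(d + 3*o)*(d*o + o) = d^3*o + d^2*o - 9*d*o^3 - 9*o^3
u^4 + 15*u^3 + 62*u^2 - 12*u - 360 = (u - 2)*(u + 5)*(u + 6)^2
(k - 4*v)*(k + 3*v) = k^2 - k*v - 12*v^2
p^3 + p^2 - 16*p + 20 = (p - 2)^2*(p + 5)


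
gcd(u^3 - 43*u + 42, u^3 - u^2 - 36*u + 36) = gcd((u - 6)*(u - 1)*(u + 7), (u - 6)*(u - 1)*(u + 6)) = u^2 - 7*u + 6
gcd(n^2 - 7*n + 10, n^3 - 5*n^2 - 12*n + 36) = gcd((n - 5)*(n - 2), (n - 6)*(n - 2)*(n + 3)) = n - 2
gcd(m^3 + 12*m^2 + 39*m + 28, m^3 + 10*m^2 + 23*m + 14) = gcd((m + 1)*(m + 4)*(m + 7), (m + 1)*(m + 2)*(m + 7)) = m^2 + 8*m + 7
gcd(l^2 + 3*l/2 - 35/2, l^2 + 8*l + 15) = l + 5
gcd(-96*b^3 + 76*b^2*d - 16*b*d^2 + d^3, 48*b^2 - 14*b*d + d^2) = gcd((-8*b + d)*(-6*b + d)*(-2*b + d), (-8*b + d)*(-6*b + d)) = 48*b^2 - 14*b*d + d^2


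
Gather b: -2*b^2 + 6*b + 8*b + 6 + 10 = -2*b^2 + 14*b + 16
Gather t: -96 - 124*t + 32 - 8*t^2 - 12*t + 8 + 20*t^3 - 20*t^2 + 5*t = 20*t^3 - 28*t^2 - 131*t - 56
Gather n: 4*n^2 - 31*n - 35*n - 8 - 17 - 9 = 4*n^2 - 66*n - 34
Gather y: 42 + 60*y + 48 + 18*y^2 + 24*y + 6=18*y^2 + 84*y + 96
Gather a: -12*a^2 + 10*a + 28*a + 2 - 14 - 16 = -12*a^2 + 38*a - 28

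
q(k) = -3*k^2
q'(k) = -6*k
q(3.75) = -42.19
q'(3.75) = -22.50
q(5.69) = -97.13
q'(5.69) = -34.14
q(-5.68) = -96.79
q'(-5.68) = 34.08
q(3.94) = -46.57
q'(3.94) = -23.64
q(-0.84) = -2.12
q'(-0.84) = 5.04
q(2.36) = -16.71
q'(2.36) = -14.16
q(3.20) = -30.72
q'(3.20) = -19.20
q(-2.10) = -13.23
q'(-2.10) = 12.60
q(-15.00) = -675.00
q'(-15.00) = 90.00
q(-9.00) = -243.00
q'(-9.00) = 54.00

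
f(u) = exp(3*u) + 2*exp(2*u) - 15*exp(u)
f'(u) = 3*exp(3*u) + 4*exp(2*u) - 15*exp(u)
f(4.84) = 2052905.61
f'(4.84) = 6130521.92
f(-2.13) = -1.75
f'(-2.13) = -1.72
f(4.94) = 2767487.72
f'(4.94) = 8267584.83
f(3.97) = 153566.63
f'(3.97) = 456674.71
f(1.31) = 22.79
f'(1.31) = 152.07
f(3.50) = 38012.04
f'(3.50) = 112836.31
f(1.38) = 34.78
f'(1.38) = 191.98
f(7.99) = 25723626296.56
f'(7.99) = 77153547121.10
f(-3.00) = -0.74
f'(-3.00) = -0.74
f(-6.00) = -0.04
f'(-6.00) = -0.04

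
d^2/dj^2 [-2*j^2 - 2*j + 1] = -4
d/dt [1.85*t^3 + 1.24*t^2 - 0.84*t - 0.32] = 5.55*t^2 + 2.48*t - 0.84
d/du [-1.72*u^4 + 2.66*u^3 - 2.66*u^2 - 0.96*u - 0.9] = -6.88*u^3 + 7.98*u^2 - 5.32*u - 0.96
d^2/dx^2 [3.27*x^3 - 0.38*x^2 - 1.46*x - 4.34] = 19.62*x - 0.76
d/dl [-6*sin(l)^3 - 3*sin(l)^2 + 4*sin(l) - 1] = 2*(-9*sin(l)^2 - 3*sin(l) + 2)*cos(l)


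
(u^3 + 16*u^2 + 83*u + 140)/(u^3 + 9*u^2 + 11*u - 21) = (u^2 + 9*u + 20)/(u^2 + 2*u - 3)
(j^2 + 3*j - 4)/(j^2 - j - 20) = (j - 1)/(j - 5)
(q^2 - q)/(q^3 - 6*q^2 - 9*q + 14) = q/(q^2 - 5*q - 14)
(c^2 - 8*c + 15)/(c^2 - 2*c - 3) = (c - 5)/(c + 1)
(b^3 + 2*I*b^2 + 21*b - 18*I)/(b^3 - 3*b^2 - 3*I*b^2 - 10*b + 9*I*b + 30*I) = (b^2 + 5*I*b + 6)/(b^2 - 3*b - 10)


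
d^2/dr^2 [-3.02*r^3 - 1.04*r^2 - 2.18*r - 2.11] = -18.12*r - 2.08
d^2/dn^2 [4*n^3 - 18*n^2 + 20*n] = 24*n - 36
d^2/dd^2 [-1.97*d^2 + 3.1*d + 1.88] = -3.94000000000000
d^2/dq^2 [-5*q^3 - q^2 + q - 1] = -30*q - 2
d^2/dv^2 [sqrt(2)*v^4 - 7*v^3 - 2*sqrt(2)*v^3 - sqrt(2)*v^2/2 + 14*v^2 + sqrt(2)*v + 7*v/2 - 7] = 12*sqrt(2)*v^2 - 42*v - 12*sqrt(2)*v - sqrt(2) + 28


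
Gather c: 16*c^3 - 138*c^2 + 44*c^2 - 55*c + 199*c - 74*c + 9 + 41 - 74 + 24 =16*c^3 - 94*c^2 + 70*c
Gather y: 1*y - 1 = y - 1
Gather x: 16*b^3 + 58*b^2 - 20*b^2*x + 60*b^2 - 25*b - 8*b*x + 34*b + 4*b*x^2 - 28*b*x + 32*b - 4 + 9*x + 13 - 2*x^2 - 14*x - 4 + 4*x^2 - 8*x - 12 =16*b^3 + 118*b^2 + 41*b + x^2*(4*b + 2) + x*(-20*b^2 - 36*b - 13) - 7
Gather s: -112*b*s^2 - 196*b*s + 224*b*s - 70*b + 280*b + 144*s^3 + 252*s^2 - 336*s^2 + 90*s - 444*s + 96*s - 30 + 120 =210*b + 144*s^3 + s^2*(-112*b - 84) + s*(28*b - 258) + 90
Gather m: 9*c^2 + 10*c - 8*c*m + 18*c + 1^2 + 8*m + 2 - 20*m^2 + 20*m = 9*c^2 + 28*c - 20*m^2 + m*(28 - 8*c) + 3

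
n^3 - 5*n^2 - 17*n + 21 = (n - 7)*(n - 1)*(n + 3)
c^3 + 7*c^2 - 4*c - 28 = (c - 2)*(c + 2)*(c + 7)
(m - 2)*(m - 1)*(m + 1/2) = m^3 - 5*m^2/2 + m/2 + 1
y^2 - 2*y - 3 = (y - 3)*(y + 1)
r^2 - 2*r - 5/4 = (r - 5/2)*(r + 1/2)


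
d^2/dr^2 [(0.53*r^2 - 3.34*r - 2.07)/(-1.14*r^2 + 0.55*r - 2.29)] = (8.88178419700125e-16*r^4 + 8.016708*r^3 + 24.44274*r^2 - 60.103764*r - 6.70082)/(1.481544*r^6 - 2.14434*r^5 + 9.962802*r^4 - 8.781355*r^3 + 20.012997*r^2 - 8.652765*r + 12.008989)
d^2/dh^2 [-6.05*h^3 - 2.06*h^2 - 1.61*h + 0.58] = -36.3*h - 4.12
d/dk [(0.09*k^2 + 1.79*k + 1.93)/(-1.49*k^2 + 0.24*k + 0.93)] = (2.6887*k^2 + 5.9188*k + 1.2015)/(2.2201*k^4 - 0.7152*k^3 - 2.7138*k^2 + 0.4464*k + 0.8649)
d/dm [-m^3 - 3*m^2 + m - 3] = -3*m^2 - 6*m + 1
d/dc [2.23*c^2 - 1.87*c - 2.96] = 4.46*c - 1.87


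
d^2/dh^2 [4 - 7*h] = 0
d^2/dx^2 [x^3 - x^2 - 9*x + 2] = 6*x - 2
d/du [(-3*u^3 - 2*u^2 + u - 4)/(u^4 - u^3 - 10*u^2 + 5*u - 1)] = (3*u^6 + 4*u^5 + 25*u^4 - 12*u^3 - 3*u^2 - 76*u + 19)/(u^8 - 2*u^7 - 19*u^6 + 30*u^5 + 88*u^4 - 98*u^3 + 45*u^2 - 10*u + 1)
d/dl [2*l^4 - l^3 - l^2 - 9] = l*(8*l^2 - 3*l - 2)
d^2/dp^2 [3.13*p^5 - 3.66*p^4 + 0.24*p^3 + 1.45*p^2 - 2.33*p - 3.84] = 62.6*p^3 - 43.92*p^2 + 1.44*p + 2.9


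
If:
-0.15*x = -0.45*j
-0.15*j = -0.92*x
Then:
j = 0.00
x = 0.00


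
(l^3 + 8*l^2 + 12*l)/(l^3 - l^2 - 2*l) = (l^2 + 8*l + 12)/(l^2 - l - 2)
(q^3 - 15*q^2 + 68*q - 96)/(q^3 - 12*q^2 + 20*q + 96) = (q^2 - 7*q + 12)/(q^2 - 4*q - 12)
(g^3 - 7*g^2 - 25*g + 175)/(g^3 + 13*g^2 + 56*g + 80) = (g^2 - 12*g + 35)/(g^2 + 8*g + 16)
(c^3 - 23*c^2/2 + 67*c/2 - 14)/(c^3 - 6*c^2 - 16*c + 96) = (2*c^2 - 15*c + 7)/(2*(c^2 - 2*c - 24))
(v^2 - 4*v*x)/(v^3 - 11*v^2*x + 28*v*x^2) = 1/(v - 7*x)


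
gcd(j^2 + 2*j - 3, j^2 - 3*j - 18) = j + 3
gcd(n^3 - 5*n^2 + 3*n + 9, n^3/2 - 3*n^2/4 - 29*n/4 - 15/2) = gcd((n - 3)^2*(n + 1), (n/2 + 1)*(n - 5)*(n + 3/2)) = 1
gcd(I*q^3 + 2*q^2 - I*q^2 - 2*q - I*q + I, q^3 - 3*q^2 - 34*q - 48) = 1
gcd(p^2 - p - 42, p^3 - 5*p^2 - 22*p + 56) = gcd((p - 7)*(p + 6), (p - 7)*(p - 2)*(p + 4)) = p - 7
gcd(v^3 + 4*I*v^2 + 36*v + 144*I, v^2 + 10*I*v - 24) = v^2 + 10*I*v - 24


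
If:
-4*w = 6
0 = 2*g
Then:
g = 0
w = -3/2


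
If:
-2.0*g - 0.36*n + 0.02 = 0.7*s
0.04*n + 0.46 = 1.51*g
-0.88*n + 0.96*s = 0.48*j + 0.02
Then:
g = 0.266837716484926 - 0.0449005772931366*s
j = 5.1074941201625*s + 2.5742730382724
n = -1.69499679281591*s - 1.42687620269403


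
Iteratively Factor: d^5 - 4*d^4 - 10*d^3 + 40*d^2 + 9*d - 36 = (d + 1)*(d^4 - 5*d^3 - 5*d^2 + 45*d - 36) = (d - 4)*(d + 1)*(d^3 - d^2 - 9*d + 9) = (d - 4)*(d + 1)*(d + 3)*(d^2 - 4*d + 3) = (d - 4)*(d - 3)*(d + 1)*(d + 3)*(d - 1)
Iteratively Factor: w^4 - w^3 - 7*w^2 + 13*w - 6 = (w - 2)*(w^3 + w^2 - 5*w + 3) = (w - 2)*(w + 3)*(w^2 - 2*w + 1) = (w - 2)*(w - 1)*(w + 3)*(w - 1)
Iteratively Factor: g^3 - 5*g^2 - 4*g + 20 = (g + 2)*(g^2 - 7*g + 10) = (g - 5)*(g + 2)*(g - 2)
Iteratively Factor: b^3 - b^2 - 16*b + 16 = (b - 1)*(b^2 - 16) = (b - 1)*(b + 4)*(b - 4)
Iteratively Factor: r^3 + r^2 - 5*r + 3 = (r - 1)*(r^2 + 2*r - 3) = (r - 1)^2*(r + 3)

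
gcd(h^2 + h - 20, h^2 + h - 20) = h^2 + h - 20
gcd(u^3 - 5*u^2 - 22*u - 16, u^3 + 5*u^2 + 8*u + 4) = u^2 + 3*u + 2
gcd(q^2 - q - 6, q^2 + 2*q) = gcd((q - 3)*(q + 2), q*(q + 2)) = q + 2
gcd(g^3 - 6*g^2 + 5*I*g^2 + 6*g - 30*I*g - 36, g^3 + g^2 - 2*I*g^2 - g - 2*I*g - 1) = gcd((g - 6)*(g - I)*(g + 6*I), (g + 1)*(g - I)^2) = g - I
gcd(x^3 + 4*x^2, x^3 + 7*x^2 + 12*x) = x^2 + 4*x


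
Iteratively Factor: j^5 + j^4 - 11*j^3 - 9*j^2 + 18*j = (j + 2)*(j^4 - j^3 - 9*j^2 + 9*j) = (j - 1)*(j + 2)*(j^3 - 9*j) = (j - 1)*(j + 2)*(j + 3)*(j^2 - 3*j) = (j - 3)*(j - 1)*(j + 2)*(j + 3)*(j)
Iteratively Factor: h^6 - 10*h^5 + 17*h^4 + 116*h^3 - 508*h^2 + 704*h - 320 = (h - 5)*(h^5 - 5*h^4 - 8*h^3 + 76*h^2 - 128*h + 64) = (h - 5)*(h + 4)*(h^4 - 9*h^3 + 28*h^2 - 36*h + 16) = (h - 5)*(h - 2)*(h + 4)*(h^3 - 7*h^2 + 14*h - 8) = (h - 5)*(h - 4)*(h - 2)*(h + 4)*(h^2 - 3*h + 2) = (h - 5)*(h - 4)*(h - 2)^2*(h + 4)*(h - 1)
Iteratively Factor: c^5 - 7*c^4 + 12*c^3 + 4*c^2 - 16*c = (c - 2)*(c^4 - 5*c^3 + 2*c^2 + 8*c) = c*(c - 2)*(c^3 - 5*c^2 + 2*c + 8) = c*(c - 4)*(c - 2)*(c^2 - c - 2) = c*(c - 4)*(c - 2)*(c + 1)*(c - 2)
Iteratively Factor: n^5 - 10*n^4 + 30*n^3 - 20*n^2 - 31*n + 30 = (n - 1)*(n^4 - 9*n^3 + 21*n^2 + n - 30) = (n - 2)*(n - 1)*(n^3 - 7*n^2 + 7*n + 15) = (n - 3)*(n - 2)*(n - 1)*(n^2 - 4*n - 5) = (n - 5)*(n - 3)*(n - 2)*(n - 1)*(n + 1)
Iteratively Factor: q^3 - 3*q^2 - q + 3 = (q - 1)*(q^2 - 2*q - 3) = (q - 1)*(q + 1)*(q - 3)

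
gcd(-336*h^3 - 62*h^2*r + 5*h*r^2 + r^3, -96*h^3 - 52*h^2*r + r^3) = -48*h^2 - 2*h*r + r^2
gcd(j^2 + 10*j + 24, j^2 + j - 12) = j + 4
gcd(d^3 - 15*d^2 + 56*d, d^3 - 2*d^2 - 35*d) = d^2 - 7*d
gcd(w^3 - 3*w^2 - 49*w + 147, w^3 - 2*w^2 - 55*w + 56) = w + 7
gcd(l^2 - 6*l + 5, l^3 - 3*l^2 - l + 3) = l - 1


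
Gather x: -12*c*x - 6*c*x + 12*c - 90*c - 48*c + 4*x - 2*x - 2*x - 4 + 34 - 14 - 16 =-18*c*x - 126*c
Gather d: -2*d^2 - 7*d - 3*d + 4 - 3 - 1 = -2*d^2 - 10*d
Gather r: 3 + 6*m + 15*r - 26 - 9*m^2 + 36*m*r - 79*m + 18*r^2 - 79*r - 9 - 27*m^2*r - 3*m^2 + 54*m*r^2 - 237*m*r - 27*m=-12*m^2 - 100*m + r^2*(54*m + 18) + r*(-27*m^2 - 201*m - 64) - 32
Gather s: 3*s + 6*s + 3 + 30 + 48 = 9*s + 81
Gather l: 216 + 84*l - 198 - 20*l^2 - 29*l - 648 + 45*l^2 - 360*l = 25*l^2 - 305*l - 630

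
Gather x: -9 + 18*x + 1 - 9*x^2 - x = -9*x^2 + 17*x - 8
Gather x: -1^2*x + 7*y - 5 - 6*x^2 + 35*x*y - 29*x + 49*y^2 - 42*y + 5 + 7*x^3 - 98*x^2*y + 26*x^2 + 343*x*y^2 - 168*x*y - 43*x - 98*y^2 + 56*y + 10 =7*x^3 + x^2*(20 - 98*y) + x*(343*y^2 - 133*y - 73) - 49*y^2 + 21*y + 10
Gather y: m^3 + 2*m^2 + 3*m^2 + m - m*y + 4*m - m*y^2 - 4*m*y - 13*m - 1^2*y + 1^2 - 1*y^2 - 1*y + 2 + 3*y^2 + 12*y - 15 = m^3 + 5*m^2 - 8*m + y^2*(2 - m) + y*(10 - 5*m) - 12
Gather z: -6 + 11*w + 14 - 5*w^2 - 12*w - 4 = -5*w^2 - w + 4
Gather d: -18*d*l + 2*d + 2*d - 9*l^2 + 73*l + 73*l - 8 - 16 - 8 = d*(4 - 18*l) - 9*l^2 + 146*l - 32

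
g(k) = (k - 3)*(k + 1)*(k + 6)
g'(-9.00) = 156.00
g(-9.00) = -288.00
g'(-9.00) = 156.00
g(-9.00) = -288.00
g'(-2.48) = -16.39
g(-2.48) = 28.55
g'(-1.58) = -20.15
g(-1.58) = 11.74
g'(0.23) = -13.00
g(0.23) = -21.23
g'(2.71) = 28.71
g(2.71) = -9.37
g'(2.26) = 18.40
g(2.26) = -19.93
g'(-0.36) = -17.49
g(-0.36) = -12.13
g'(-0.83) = -19.57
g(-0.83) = -3.37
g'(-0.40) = -17.72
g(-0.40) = -11.42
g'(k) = (k - 3)*(k + 1) + (k - 3)*(k + 6) + (k + 1)*(k + 6)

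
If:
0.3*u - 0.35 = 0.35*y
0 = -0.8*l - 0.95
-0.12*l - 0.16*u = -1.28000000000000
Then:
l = -1.19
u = 8.89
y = 6.62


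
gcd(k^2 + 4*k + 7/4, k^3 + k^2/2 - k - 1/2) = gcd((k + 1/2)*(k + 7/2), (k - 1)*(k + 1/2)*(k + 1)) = k + 1/2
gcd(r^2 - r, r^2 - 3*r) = r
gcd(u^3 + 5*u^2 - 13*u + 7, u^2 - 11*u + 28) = 1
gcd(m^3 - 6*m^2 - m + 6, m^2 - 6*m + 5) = m - 1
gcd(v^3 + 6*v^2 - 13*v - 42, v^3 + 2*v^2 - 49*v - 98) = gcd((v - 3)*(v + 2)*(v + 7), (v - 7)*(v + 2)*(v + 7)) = v^2 + 9*v + 14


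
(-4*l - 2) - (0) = -4*l - 2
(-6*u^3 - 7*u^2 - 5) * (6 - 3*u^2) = 18*u^5 + 21*u^4 - 36*u^3 - 27*u^2 - 30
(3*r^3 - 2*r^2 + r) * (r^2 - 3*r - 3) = 3*r^5 - 11*r^4 - 2*r^3 + 3*r^2 - 3*r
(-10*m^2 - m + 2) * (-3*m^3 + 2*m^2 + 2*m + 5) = 30*m^5 - 17*m^4 - 28*m^3 - 48*m^2 - m + 10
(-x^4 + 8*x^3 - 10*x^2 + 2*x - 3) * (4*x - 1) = -4*x^5 + 33*x^4 - 48*x^3 + 18*x^2 - 14*x + 3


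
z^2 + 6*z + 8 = (z + 2)*(z + 4)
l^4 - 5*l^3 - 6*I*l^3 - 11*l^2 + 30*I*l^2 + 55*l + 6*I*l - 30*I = (l - 5)*(l - 3*I)*(l - 2*I)*(l - I)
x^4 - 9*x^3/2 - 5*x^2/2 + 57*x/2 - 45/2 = (x - 3)^2*(x - 1)*(x + 5/2)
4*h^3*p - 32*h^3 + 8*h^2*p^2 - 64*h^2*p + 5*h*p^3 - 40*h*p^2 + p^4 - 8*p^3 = (h + p)*(2*h + p)^2*(p - 8)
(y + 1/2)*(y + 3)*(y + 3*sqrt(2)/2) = y^3 + 3*sqrt(2)*y^2/2 + 7*y^2/2 + 3*y/2 + 21*sqrt(2)*y/4 + 9*sqrt(2)/4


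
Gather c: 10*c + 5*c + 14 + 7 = 15*c + 21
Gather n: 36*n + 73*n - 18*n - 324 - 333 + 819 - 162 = 91*n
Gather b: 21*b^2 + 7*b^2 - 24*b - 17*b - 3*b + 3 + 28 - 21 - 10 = 28*b^2 - 44*b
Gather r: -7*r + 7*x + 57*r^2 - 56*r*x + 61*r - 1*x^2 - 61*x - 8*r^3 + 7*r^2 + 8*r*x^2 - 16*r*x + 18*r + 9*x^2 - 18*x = -8*r^3 + 64*r^2 + r*(8*x^2 - 72*x + 72) + 8*x^2 - 72*x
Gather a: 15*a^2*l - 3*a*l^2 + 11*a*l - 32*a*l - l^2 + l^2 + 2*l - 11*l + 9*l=15*a^2*l + a*(-3*l^2 - 21*l)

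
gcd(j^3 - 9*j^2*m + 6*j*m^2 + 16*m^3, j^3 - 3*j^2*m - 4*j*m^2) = j + m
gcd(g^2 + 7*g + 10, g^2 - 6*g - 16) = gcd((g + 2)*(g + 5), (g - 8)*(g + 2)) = g + 2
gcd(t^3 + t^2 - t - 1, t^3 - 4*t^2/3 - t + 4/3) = t^2 - 1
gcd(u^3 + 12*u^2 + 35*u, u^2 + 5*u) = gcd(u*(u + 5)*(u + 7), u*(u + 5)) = u^2 + 5*u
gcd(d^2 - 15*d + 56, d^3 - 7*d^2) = d - 7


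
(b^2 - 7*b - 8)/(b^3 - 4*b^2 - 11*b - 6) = (b - 8)/(b^2 - 5*b - 6)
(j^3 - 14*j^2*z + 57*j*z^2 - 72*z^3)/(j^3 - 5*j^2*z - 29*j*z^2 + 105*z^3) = (-j^2 + 11*j*z - 24*z^2)/(-j^2 + 2*j*z + 35*z^2)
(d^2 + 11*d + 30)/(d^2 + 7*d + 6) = (d + 5)/(d + 1)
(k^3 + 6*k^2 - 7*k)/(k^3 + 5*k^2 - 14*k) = (k - 1)/(k - 2)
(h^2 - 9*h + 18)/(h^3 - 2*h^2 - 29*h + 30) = (h - 3)/(h^2 + 4*h - 5)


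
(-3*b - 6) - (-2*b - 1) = -b - 5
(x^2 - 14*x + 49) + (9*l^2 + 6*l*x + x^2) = 9*l^2 + 6*l*x + 2*x^2 - 14*x + 49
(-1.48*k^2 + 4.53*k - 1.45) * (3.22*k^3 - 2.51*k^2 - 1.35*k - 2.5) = -4.7656*k^5 + 18.3014*k^4 - 14.0413*k^3 + 1.224*k^2 - 9.3675*k + 3.625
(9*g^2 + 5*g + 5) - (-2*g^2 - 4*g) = 11*g^2 + 9*g + 5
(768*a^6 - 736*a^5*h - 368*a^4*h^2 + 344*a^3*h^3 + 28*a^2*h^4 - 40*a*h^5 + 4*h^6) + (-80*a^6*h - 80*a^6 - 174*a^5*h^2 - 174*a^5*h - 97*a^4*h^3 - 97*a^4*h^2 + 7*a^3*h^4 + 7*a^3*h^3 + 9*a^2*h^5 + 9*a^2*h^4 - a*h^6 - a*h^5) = -80*a^6*h + 688*a^6 - 174*a^5*h^2 - 910*a^5*h - 97*a^4*h^3 - 465*a^4*h^2 + 7*a^3*h^4 + 351*a^3*h^3 + 9*a^2*h^5 + 37*a^2*h^4 - a*h^6 - 41*a*h^5 + 4*h^6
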